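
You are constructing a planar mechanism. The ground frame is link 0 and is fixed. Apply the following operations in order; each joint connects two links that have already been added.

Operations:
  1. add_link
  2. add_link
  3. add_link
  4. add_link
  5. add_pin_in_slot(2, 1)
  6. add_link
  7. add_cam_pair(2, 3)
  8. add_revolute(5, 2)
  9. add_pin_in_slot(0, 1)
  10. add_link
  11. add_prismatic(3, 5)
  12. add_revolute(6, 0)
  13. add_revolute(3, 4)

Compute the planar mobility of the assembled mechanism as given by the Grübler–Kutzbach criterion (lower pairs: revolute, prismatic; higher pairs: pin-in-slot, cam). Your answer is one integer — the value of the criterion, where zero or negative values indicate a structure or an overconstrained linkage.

[1;0;0] (link 0 is ground)
L+ [2;0;0]
L+ [3;0;0]
L+ [4;0;0]
L+ [5;0;0]
PS(2,1)∈J2 [5;0;1]
L+ [6;0;1]
C(2,3)∈J2 [6;0;2]
R(5,2)∈J1 [6;1;2]
PS(0,1)∈J2 [6;1;3]
L+ [7;1;3]
P(3,5)∈J1 [7;2;3]
R(6,0)∈J1 [7;3;3]
R(3,4)∈J1 [7;4;3]
mobility = 18 − 8 − 3 = 7

M = 7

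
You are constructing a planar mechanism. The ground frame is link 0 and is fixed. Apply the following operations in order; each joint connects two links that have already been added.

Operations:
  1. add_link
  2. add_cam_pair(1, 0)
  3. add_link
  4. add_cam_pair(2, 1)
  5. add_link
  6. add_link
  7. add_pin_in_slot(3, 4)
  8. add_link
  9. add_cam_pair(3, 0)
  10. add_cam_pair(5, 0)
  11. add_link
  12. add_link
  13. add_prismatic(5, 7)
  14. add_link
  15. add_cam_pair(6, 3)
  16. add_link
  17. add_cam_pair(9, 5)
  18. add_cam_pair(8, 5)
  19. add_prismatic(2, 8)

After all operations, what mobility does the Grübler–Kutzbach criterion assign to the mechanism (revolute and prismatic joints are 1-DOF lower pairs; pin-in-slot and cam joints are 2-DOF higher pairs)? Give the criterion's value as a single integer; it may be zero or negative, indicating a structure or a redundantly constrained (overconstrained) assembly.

L=1 J1=0 J2=0
add link → L=2 J1=0 J2=0
C@1,0 dof=2 J2 → L=2 J1=0 J2=1
add link → L=3 J1=0 J2=1
C@2,1 dof=2 J2 → L=3 J1=0 J2=2
add link → L=4 J1=0 J2=2
add link → L=5 J1=0 J2=2
PS@3,4 dof=2 J2 → L=5 J1=0 J2=3
add link → L=6 J1=0 J2=3
C@3,0 dof=2 J2 → L=6 J1=0 J2=4
C@5,0 dof=2 J2 → L=6 J1=0 J2=5
add link → L=7 J1=0 J2=5
add link → L=8 J1=0 J2=5
P@5,7 dof=1 J1 → L=8 J1=1 J2=5
add link → L=9 J1=1 J2=5
C@6,3 dof=2 J2 → L=9 J1=1 J2=6
add link → L=10 J1=1 J2=6
C@9,5 dof=2 J2 → L=10 J1=1 J2=7
C@8,5 dof=2 J2 → L=10 J1=1 J2=8
P@2,8 dof=1 J1 → L=10 J1=2 J2=8
M=3(L−1)−2J1−J2=3·9−2·2−8=15

M = 15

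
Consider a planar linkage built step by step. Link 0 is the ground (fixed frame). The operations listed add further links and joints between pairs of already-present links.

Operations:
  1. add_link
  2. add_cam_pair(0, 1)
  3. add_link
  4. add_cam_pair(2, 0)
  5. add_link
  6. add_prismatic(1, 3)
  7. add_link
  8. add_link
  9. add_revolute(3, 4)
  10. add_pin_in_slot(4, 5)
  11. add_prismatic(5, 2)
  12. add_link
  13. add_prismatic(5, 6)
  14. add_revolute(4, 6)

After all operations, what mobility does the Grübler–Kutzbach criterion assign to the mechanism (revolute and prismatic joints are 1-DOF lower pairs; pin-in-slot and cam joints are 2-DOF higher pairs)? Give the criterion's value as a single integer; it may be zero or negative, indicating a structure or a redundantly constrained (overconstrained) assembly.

[1;0;0] (link 0 is ground)
L+ [2;0;0]
C(0,1)∈J2 [2;0;1]
L+ [3;0;1]
C(2,0)∈J2 [3;0;2]
L+ [4;0;2]
P(1,3)∈J1 [4;1;2]
L+ [5;1;2]
L+ [6;1;2]
R(3,4)∈J1 [6;2;2]
PS(4,5)∈J2 [6;2;3]
P(5,2)∈J1 [6;3;3]
L+ [7;3;3]
P(5,6)∈J1 [7;4;3]
R(4,6)∈J1 [7;5;3]
mobility = 18 − 10 − 3 = 5

M = 5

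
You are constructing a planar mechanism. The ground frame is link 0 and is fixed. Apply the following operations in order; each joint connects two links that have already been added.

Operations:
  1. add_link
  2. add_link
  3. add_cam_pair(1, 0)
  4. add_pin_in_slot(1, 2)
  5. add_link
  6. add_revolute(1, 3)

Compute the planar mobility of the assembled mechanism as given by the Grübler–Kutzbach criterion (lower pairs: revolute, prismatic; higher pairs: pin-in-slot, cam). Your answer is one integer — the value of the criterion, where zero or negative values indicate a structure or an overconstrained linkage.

(L,J1,J2)=(1,0,0); link0 fixed
link1: (2,0,0)
link2: (3,0,0)
C 1-0 [J2]: (3,0,1)
PS 1-2 [J2]: (3,0,2)
link3: (4,0,2)
R 1-3 [J1]: (4,1,2)
Grübler: 3·3 − 2·1 − 2 = 5

M = 5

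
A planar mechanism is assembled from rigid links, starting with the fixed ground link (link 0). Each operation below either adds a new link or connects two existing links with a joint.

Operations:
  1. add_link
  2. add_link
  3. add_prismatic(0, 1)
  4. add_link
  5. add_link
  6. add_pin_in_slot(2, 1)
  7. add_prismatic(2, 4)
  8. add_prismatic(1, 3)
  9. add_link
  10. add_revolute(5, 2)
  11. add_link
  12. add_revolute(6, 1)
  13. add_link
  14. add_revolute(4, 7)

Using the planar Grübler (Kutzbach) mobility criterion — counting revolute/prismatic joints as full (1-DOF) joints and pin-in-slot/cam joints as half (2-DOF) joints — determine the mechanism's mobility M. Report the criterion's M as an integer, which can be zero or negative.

L=1 J1=0 J2=0
add link → L=2 J1=0 J2=0
add link → L=3 J1=0 J2=0
P@0,1 dof=1 J1 → L=3 J1=1 J2=0
add link → L=4 J1=1 J2=0
add link → L=5 J1=1 J2=0
PS@2,1 dof=2 J2 → L=5 J1=1 J2=1
P@2,4 dof=1 J1 → L=5 J1=2 J2=1
P@1,3 dof=1 J1 → L=5 J1=3 J2=1
add link → L=6 J1=3 J2=1
R@5,2 dof=1 J1 → L=6 J1=4 J2=1
add link → L=7 J1=4 J2=1
R@6,1 dof=1 J1 → L=7 J1=5 J2=1
add link → L=8 J1=5 J2=1
R@4,7 dof=1 J1 → L=8 J1=6 J2=1
M=3(L−1)−2J1−J2=3·7−2·6−1=8

M = 8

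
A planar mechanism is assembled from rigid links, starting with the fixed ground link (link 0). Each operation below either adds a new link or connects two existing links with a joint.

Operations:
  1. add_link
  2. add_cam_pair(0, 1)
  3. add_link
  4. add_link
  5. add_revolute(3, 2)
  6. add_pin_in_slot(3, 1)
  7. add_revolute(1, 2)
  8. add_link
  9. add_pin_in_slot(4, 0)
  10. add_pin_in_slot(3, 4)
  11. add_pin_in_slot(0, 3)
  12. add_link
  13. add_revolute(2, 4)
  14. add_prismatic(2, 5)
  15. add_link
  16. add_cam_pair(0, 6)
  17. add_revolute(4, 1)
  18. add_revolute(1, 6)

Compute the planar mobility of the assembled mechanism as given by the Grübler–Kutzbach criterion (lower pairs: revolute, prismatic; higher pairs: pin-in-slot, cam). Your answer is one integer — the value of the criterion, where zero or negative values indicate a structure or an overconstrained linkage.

M = 0

link 0 = ground. State L|J1|J2 = 1|0|0
+link1  2|0|0
C(0,1) f=2→J2  2|0|1
+link2  3|0|1
+link3  4|0|1
R(3,2) f=1→J1  4|1|1
PS(3,1) f=2→J2  4|1|2
R(1,2) f=1→J1  4|2|2
+link4  5|2|2
PS(4,0) f=2→J2  5|2|3
PS(3,4) f=2→J2  5|2|4
PS(0,3) f=2→J2  5|2|5
+link5  6|2|5
R(2,4) f=1→J1  6|3|5
P(2,5) f=1→J1  6|4|5
+link6  7|4|5
C(0,6) f=2→J2  7|4|6
R(4,1) f=1→J1  7|5|6
R(1,6) f=1→J1  7|6|6
M = 3(7−1)−2·6−6 = 18−12−6 = 0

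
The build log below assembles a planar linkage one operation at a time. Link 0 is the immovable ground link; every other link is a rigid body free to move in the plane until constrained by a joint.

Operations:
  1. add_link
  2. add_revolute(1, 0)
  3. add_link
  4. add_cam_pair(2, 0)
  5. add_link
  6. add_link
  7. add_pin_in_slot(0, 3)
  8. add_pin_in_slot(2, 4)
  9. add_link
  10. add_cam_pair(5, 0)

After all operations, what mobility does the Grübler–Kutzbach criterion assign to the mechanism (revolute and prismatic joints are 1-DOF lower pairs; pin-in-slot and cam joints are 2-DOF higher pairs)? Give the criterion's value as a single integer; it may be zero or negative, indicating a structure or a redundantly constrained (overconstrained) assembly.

M = 9

[1;0;0] (link 0 is ground)
L+ [2;0;0]
R(1,0)∈J1 [2;1;0]
L+ [3;1;0]
C(2,0)∈J2 [3;1;1]
L+ [4;1;1]
L+ [5;1;1]
PS(0,3)∈J2 [5;1;2]
PS(2,4)∈J2 [5;1;3]
L+ [6;1;3]
C(5,0)∈J2 [6;1;4]
mobility = 15 − 2 − 4 = 9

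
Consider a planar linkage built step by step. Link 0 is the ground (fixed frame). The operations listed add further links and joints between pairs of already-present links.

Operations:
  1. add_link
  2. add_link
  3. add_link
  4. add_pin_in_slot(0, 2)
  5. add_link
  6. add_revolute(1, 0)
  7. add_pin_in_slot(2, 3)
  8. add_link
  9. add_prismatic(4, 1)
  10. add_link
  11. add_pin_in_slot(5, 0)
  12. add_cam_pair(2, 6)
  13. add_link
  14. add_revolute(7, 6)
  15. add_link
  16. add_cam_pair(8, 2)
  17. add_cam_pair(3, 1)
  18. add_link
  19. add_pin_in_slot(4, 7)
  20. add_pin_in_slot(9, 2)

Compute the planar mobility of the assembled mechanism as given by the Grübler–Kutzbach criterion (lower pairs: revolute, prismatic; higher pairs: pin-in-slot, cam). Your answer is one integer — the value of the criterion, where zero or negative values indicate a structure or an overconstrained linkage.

link 0 = ground. State L|J1|J2 = 1|0|0
+link1  2|0|0
+link2  3|0|0
+link3  4|0|0
PS(0,2) f=2→J2  4|0|1
+link4  5|0|1
R(1,0) f=1→J1  5|1|1
PS(2,3) f=2→J2  5|1|2
+link5  6|1|2
P(4,1) f=1→J1  6|2|2
+link6  7|2|2
PS(5,0) f=2→J2  7|2|3
C(2,6) f=2→J2  7|2|4
+link7  8|2|4
R(7,6) f=1→J1  8|3|4
+link8  9|3|4
C(8,2) f=2→J2  9|3|5
C(3,1) f=2→J2  9|3|6
+link9  10|3|6
PS(4,7) f=2→J2  10|3|7
PS(9,2) f=2→J2  10|3|8
M = 3(10−1)−2·3−8 = 27−6−8 = 13

M = 13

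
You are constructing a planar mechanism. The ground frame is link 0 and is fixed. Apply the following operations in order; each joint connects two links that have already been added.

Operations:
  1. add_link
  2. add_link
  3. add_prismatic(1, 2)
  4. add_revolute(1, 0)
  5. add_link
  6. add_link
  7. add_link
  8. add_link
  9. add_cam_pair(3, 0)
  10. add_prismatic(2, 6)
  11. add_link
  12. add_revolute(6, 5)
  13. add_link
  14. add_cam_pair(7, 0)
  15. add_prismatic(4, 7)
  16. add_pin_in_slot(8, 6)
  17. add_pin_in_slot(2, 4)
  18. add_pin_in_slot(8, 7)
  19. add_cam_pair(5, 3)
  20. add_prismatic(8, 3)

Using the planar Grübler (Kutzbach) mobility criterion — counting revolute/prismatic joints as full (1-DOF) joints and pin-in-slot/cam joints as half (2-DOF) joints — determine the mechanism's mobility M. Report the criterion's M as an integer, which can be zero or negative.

M = 6

ground; <1,0,0>
#1 <2,0,0>
#2 <3,0,0>
P:1↔2 J1 <3,1,0>
R:1↔0 J1 <3,2,0>
#3 <4,2,0>
#4 <5,2,0>
#5 <6,2,0>
#6 <7,2,0>
C:3↔0 J2 <7,2,1>
P:2↔6 J1 <7,3,1>
#7 <8,3,1>
R:6↔5 J1 <8,4,1>
#8 <9,4,1>
C:7↔0 J2 <9,4,2>
P:4↔7 J1 <9,5,2>
PS:8↔6 J2 <9,5,3>
PS:2↔4 J2 <9,5,4>
PS:8↔7 J2 <9,5,5>
C:5↔3 J2 <9,5,6>
P:8↔3 J1 <9,6,6>
3×8 − 2×6 − 1×6 = 6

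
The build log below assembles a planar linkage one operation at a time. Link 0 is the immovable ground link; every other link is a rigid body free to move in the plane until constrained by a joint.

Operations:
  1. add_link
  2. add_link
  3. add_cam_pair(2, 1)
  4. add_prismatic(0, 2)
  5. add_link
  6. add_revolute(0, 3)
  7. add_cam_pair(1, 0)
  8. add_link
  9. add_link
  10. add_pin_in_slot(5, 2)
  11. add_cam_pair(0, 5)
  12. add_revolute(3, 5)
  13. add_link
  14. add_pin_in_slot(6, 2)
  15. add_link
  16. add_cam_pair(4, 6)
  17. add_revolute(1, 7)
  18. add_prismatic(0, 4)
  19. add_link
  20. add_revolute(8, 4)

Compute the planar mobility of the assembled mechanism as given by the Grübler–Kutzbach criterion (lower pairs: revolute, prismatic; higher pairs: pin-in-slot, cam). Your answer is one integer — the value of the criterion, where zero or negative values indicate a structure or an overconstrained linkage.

M = 6

[1;0;0] (link 0 is ground)
L+ [2;0;0]
L+ [3;0;0]
C(2,1)∈J2 [3;0;1]
P(0,2)∈J1 [3;1;1]
L+ [4;1;1]
R(0,3)∈J1 [4;2;1]
C(1,0)∈J2 [4;2;2]
L+ [5;2;2]
L+ [6;2;2]
PS(5,2)∈J2 [6;2;3]
C(0,5)∈J2 [6;2;4]
R(3,5)∈J1 [6;3;4]
L+ [7;3;4]
PS(6,2)∈J2 [7;3;5]
L+ [8;3;5]
C(4,6)∈J2 [8;3;6]
R(1,7)∈J1 [8;4;6]
P(0,4)∈J1 [8;5;6]
L+ [9;5;6]
R(8,4)∈J1 [9;6;6]
mobility = 24 − 12 − 6 = 6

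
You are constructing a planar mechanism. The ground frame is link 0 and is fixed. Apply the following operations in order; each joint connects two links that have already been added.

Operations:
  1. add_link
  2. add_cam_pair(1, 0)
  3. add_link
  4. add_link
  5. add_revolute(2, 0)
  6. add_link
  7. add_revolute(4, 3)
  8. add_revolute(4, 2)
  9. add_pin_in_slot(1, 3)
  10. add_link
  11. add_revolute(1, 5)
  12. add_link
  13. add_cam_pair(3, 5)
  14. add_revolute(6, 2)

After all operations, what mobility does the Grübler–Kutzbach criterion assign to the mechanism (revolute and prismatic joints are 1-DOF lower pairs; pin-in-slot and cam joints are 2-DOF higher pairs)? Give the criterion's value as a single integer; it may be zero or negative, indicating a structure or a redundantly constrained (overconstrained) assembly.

M = 5

(L,J1,J2)=(1,0,0); link0 fixed
link1: (2,0,0)
C 1-0 [J2]: (2,0,1)
link2: (3,0,1)
link3: (4,0,1)
R 2-0 [J1]: (4,1,1)
link4: (5,1,1)
R 4-3 [J1]: (5,2,1)
R 4-2 [J1]: (5,3,1)
PS 1-3 [J2]: (5,3,2)
link5: (6,3,2)
R 1-5 [J1]: (6,4,2)
link6: (7,4,2)
C 3-5 [J2]: (7,4,3)
R 6-2 [J1]: (7,5,3)
Grübler: 3·6 − 2·5 − 3 = 5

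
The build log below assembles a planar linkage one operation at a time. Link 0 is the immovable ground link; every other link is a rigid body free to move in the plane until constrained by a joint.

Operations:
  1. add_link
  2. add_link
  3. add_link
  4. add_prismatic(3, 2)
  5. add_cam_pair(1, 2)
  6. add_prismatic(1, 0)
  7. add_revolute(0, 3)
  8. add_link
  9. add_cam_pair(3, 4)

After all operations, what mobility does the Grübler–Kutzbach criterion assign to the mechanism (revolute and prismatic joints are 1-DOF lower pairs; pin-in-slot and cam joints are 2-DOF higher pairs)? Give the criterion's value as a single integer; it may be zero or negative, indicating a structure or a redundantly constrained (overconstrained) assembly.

M = 4

ground; <1,0,0>
#1 <2,0,0>
#2 <3,0,0>
#3 <4,0,0>
P:3↔2 J1 <4,1,0>
C:1↔2 J2 <4,1,1>
P:1↔0 J1 <4,2,1>
R:0↔3 J1 <4,3,1>
#4 <5,3,1>
C:3↔4 J2 <5,3,2>
3×4 − 2×3 − 1×2 = 4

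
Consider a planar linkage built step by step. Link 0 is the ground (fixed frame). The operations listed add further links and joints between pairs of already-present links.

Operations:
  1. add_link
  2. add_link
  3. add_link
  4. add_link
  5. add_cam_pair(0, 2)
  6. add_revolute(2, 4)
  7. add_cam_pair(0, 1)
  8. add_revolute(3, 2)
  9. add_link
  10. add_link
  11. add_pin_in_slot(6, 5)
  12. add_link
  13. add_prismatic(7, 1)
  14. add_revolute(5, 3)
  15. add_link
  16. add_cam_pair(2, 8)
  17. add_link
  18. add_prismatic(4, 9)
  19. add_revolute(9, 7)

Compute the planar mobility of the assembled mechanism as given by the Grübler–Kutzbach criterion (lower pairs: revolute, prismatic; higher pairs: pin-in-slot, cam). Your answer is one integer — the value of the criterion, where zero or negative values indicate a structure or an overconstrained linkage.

M = 11

ground; <1,0,0>
#1 <2,0,0>
#2 <3,0,0>
#3 <4,0,0>
#4 <5,0,0>
C:0↔2 J2 <5,0,1>
R:2↔4 J1 <5,1,1>
C:0↔1 J2 <5,1,2>
R:3↔2 J1 <5,2,2>
#5 <6,2,2>
#6 <7,2,2>
PS:6↔5 J2 <7,2,3>
#7 <8,2,3>
P:7↔1 J1 <8,3,3>
R:5↔3 J1 <8,4,3>
#8 <9,4,3>
C:2↔8 J2 <9,4,4>
#9 <10,4,4>
P:4↔9 J1 <10,5,4>
R:9↔7 J1 <10,6,4>
3×9 − 2×6 − 1×4 = 11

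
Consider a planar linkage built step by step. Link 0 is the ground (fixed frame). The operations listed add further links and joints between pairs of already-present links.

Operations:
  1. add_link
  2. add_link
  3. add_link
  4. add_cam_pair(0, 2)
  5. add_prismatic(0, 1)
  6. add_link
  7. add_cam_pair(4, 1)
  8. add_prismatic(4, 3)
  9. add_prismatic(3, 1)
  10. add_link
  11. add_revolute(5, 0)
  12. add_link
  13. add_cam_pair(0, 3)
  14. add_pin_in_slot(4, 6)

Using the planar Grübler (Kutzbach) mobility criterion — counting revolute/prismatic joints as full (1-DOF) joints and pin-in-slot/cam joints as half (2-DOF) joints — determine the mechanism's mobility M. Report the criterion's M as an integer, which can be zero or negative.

M = 6

link 0 = ground. State L|J1|J2 = 1|0|0
+link1  2|0|0
+link2  3|0|0
+link3  4|0|0
C(0,2) f=2→J2  4|0|1
P(0,1) f=1→J1  4|1|1
+link4  5|1|1
C(4,1) f=2→J2  5|1|2
P(4,3) f=1→J1  5|2|2
P(3,1) f=1→J1  5|3|2
+link5  6|3|2
R(5,0) f=1→J1  6|4|2
+link6  7|4|2
C(0,3) f=2→J2  7|4|3
PS(4,6) f=2→J2  7|4|4
M = 3(7−1)−2·4−4 = 18−8−4 = 6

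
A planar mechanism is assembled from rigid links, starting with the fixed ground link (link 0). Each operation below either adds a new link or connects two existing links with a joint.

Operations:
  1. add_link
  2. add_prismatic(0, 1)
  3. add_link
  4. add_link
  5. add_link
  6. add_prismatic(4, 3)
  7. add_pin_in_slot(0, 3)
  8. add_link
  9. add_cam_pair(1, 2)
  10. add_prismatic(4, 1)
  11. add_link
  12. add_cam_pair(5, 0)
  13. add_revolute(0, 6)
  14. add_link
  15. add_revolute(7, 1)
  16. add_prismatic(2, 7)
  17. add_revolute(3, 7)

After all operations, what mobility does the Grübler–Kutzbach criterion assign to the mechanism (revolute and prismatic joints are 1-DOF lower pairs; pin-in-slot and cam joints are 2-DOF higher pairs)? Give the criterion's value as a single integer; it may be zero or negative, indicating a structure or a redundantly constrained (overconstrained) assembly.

M = 4

L=1 J1=0 J2=0
add link → L=2 J1=0 J2=0
P@0,1 dof=1 J1 → L=2 J1=1 J2=0
add link → L=3 J1=1 J2=0
add link → L=4 J1=1 J2=0
add link → L=5 J1=1 J2=0
P@4,3 dof=1 J1 → L=5 J1=2 J2=0
PS@0,3 dof=2 J2 → L=5 J1=2 J2=1
add link → L=6 J1=2 J2=1
C@1,2 dof=2 J2 → L=6 J1=2 J2=2
P@4,1 dof=1 J1 → L=6 J1=3 J2=2
add link → L=7 J1=3 J2=2
C@5,0 dof=2 J2 → L=7 J1=3 J2=3
R@0,6 dof=1 J1 → L=7 J1=4 J2=3
add link → L=8 J1=4 J2=3
R@7,1 dof=1 J1 → L=8 J1=5 J2=3
P@2,7 dof=1 J1 → L=8 J1=6 J2=3
R@3,7 dof=1 J1 → L=8 J1=7 J2=3
M=3(L−1)−2J1−J2=3·7−2·7−3=4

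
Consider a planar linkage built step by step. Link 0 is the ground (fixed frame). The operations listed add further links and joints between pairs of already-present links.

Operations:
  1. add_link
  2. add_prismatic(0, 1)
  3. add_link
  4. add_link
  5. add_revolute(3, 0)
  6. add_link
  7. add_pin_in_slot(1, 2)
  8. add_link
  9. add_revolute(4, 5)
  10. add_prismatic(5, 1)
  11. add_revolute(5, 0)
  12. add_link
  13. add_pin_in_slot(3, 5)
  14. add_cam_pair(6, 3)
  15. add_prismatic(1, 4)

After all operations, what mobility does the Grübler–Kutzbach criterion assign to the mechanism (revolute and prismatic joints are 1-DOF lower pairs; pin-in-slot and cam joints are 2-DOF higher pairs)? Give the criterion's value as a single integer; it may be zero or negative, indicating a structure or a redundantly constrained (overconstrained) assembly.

(L,J1,J2)=(1,0,0); link0 fixed
link1: (2,0,0)
P 0-1 [J1]: (2,1,0)
link2: (3,1,0)
link3: (4,1,0)
R 3-0 [J1]: (4,2,0)
link4: (5,2,0)
PS 1-2 [J2]: (5,2,1)
link5: (6,2,1)
R 4-5 [J1]: (6,3,1)
P 5-1 [J1]: (6,4,1)
R 5-0 [J1]: (6,5,1)
link6: (7,5,1)
PS 3-5 [J2]: (7,5,2)
C 6-3 [J2]: (7,5,3)
P 1-4 [J1]: (7,6,3)
Grübler: 3·6 − 2·6 − 3 = 3

M = 3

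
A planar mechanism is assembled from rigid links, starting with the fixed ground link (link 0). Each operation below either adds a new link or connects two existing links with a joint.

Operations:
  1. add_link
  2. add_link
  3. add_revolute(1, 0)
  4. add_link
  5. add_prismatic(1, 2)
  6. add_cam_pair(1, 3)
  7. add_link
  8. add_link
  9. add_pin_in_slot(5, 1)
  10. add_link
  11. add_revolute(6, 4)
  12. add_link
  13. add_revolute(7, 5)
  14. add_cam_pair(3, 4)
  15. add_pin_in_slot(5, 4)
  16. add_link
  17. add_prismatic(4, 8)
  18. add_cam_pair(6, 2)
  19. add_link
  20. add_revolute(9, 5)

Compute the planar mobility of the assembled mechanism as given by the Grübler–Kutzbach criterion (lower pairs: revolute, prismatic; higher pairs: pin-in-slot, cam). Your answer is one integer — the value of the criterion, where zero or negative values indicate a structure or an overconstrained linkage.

M = 10

link 0 = ground. State L|J1|J2 = 1|0|0
+link1  2|0|0
+link2  3|0|0
R(1,0) f=1→J1  3|1|0
+link3  4|1|0
P(1,2) f=1→J1  4|2|0
C(1,3) f=2→J2  4|2|1
+link4  5|2|1
+link5  6|2|1
PS(5,1) f=2→J2  6|2|2
+link6  7|2|2
R(6,4) f=1→J1  7|3|2
+link7  8|3|2
R(7,5) f=1→J1  8|4|2
C(3,4) f=2→J2  8|4|3
PS(5,4) f=2→J2  8|4|4
+link8  9|4|4
P(4,8) f=1→J1  9|5|4
C(6,2) f=2→J2  9|5|5
+link9  10|5|5
R(9,5) f=1→J1  10|6|5
M = 3(10−1)−2·6−5 = 27−12−5 = 10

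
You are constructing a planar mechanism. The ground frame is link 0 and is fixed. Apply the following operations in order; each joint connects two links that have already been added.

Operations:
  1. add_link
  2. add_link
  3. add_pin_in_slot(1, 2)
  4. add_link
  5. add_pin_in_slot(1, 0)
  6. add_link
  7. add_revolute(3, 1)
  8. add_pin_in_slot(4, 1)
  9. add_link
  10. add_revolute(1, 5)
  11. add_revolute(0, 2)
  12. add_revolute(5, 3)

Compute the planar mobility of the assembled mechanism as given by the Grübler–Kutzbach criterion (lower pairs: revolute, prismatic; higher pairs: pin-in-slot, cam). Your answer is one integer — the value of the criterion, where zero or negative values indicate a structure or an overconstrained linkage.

M = 4

ground; <1,0,0>
#1 <2,0,0>
#2 <3,0,0>
PS:1↔2 J2 <3,0,1>
#3 <4,0,1>
PS:1↔0 J2 <4,0,2>
#4 <5,0,2>
R:3↔1 J1 <5,1,2>
PS:4↔1 J2 <5,1,3>
#5 <6,1,3>
R:1↔5 J1 <6,2,3>
R:0↔2 J1 <6,3,3>
R:5↔3 J1 <6,4,3>
3×5 − 2×4 − 1×3 = 4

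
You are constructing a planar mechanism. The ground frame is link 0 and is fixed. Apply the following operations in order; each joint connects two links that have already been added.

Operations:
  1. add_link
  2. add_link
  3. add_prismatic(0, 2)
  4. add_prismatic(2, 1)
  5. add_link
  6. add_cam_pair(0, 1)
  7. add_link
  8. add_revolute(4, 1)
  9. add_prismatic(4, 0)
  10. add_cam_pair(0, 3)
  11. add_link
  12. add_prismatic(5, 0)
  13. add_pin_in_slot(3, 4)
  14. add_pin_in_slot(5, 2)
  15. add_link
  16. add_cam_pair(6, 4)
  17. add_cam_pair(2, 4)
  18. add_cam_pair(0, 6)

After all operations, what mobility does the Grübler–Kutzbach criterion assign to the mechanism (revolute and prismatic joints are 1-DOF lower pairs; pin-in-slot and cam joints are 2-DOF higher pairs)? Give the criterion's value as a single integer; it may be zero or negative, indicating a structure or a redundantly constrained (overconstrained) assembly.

M = 1

L=1 J1=0 J2=0
add link → L=2 J1=0 J2=0
add link → L=3 J1=0 J2=0
P@0,2 dof=1 J1 → L=3 J1=1 J2=0
P@2,1 dof=1 J1 → L=3 J1=2 J2=0
add link → L=4 J1=2 J2=0
C@0,1 dof=2 J2 → L=4 J1=2 J2=1
add link → L=5 J1=2 J2=1
R@4,1 dof=1 J1 → L=5 J1=3 J2=1
P@4,0 dof=1 J1 → L=5 J1=4 J2=1
C@0,3 dof=2 J2 → L=5 J1=4 J2=2
add link → L=6 J1=4 J2=2
P@5,0 dof=1 J1 → L=6 J1=5 J2=2
PS@3,4 dof=2 J2 → L=6 J1=5 J2=3
PS@5,2 dof=2 J2 → L=6 J1=5 J2=4
add link → L=7 J1=5 J2=4
C@6,4 dof=2 J2 → L=7 J1=5 J2=5
C@2,4 dof=2 J2 → L=7 J1=5 J2=6
C@0,6 dof=2 J2 → L=7 J1=5 J2=7
M=3(L−1)−2J1−J2=3·6−2·5−7=1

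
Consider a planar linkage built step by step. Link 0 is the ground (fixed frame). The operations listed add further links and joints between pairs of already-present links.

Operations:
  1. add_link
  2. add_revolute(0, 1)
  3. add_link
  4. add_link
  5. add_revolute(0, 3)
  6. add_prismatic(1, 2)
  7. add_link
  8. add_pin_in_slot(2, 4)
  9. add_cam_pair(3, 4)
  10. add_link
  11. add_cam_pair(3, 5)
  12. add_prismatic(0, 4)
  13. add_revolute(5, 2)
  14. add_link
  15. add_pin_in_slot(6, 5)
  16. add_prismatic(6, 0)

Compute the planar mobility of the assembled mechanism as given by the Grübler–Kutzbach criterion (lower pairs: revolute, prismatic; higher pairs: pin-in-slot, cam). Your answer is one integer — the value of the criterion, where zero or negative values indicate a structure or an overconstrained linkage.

M = 2

L=1 J1=0 J2=0
add link → L=2 J1=0 J2=0
R@0,1 dof=1 J1 → L=2 J1=1 J2=0
add link → L=3 J1=1 J2=0
add link → L=4 J1=1 J2=0
R@0,3 dof=1 J1 → L=4 J1=2 J2=0
P@1,2 dof=1 J1 → L=4 J1=3 J2=0
add link → L=5 J1=3 J2=0
PS@2,4 dof=2 J2 → L=5 J1=3 J2=1
C@3,4 dof=2 J2 → L=5 J1=3 J2=2
add link → L=6 J1=3 J2=2
C@3,5 dof=2 J2 → L=6 J1=3 J2=3
P@0,4 dof=1 J1 → L=6 J1=4 J2=3
R@5,2 dof=1 J1 → L=6 J1=5 J2=3
add link → L=7 J1=5 J2=3
PS@6,5 dof=2 J2 → L=7 J1=5 J2=4
P@6,0 dof=1 J1 → L=7 J1=6 J2=4
M=3(L−1)−2J1−J2=3·6−2·6−4=2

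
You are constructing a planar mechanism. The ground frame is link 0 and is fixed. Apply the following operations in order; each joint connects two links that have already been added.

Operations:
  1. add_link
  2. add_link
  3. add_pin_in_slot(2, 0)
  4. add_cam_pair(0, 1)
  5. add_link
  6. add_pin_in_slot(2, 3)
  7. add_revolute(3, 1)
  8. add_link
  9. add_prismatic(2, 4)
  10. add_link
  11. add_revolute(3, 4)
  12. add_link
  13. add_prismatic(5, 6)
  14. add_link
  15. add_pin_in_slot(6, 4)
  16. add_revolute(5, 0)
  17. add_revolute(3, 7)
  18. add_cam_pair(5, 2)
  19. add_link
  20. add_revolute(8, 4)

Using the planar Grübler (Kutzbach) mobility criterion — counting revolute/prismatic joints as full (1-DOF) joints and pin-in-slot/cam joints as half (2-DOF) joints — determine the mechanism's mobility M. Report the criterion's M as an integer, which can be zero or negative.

M = 5

[1;0;0] (link 0 is ground)
L+ [2;0;0]
L+ [3;0;0]
PS(2,0)∈J2 [3;0;1]
C(0,1)∈J2 [3;0;2]
L+ [4;0;2]
PS(2,3)∈J2 [4;0;3]
R(3,1)∈J1 [4;1;3]
L+ [5;1;3]
P(2,4)∈J1 [5;2;3]
L+ [6;2;3]
R(3,4)∈J1 [6;3;3]
L+ [7;3;3]
P(5,6)∈J1 [7;4;3]
L+ [8;4;3]
PS(6,4)∈J2 [8;4;4]
R(5,0)∈J1 [8;5;4]
R(3,7)∈J1 [8;6;4]
C(5,2)∈J2 [8;6;5]
L+ [9;6;5]
R(8,4)∈J1 [9;7;5]
mobility = 24 − 14 − 5 = 5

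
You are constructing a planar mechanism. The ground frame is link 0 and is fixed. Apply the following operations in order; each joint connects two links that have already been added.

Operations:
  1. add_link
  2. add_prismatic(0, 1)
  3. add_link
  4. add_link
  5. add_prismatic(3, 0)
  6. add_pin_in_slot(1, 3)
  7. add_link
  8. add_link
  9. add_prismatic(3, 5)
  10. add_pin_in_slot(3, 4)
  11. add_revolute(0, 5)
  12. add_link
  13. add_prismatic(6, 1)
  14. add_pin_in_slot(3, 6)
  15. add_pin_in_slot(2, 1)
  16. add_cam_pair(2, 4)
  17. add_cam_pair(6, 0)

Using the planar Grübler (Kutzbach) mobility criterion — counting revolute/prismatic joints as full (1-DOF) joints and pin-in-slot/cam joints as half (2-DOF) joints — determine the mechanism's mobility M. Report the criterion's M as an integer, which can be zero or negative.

(L,J1,J2)=(1,0,0); link0 fixed
link1: (2,0,0)
P 0-1 [J1]: (2,1,0)
link2: (3,1,0)
link3: (4,1,0)
P 3-0 [J1]: (4,2,0)
PS 1-3 [J2]: (4,2,1)
link4: (5,2,1)
link5: (6,2,1)
P 3-5 [J1]: (6,3,1)
PS 3-4 [J2]: (6,3,2)
R 0-5 [J1]: (6,4,2)
link6: (7,4,2)
P 6-1 [J1]: (7,5,2)
PS 3-6 [J2]: (7,5,3)
PS 2-1 [J2]: (7,5,4)
C 2-4 [J2]: (7,5,5)
C 6-0 [J2]: (7,5,6)
Grübler: 3·6 − 2·5 − 6 = 2

M = 2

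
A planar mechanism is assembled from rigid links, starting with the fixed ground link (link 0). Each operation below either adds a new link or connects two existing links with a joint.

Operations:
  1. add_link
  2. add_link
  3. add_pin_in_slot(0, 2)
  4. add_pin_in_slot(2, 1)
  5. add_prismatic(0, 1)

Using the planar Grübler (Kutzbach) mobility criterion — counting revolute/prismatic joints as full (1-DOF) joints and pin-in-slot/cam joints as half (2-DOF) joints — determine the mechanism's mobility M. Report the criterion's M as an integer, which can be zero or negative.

M = 2

[1;0;0] (link 0 is ground)
L+ [2;0;0]
L+ [3;0;0]
PS(0,2)∈J2 [3;0;1]
PS(2,1)∈J2 [3;0;2]
P(0,1)∈J1 [3;1;2]
mobility = 6 − 2 − 2 = 2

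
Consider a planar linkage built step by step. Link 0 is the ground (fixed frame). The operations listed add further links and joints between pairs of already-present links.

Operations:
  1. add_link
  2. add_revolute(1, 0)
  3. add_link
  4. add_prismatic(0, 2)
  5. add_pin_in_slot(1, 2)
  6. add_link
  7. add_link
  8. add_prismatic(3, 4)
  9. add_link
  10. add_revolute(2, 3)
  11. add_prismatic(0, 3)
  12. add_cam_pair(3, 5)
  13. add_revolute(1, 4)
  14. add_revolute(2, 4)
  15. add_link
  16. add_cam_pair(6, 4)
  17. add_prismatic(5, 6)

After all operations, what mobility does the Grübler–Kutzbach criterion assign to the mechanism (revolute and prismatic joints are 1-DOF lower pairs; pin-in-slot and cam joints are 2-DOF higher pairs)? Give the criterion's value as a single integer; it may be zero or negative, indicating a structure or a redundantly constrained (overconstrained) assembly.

M = -1

[1;0;0] (link 0 is ground)
L+ [2;0;0]
R(1,0)∈J1 [2;1;0]
L+ [3;1;0]
P(0,2)∈J1 [3;2;0]
PS(1,2)∈J2 [3;2;1]
L+ [4;2;1]
L+ [5;2;1]
P(3,4)∈J1 [5;3;1]
L+ [6;3;1]
R(2,3)∈J1 [6;4;1]
P(0,3)∈J1 [6;5;1]
C(3,5)∈J2 [6;5;2]
R(1,4)∈J1 [6;6;2]
R(2,4)∈J1 [6;7;2]
L+ [7;7;2]
C(6,4)∈J2 [7;7;3]
P(5,6)∈J1 [7;8;3]
mobility = 18 − 16 − 3 = -1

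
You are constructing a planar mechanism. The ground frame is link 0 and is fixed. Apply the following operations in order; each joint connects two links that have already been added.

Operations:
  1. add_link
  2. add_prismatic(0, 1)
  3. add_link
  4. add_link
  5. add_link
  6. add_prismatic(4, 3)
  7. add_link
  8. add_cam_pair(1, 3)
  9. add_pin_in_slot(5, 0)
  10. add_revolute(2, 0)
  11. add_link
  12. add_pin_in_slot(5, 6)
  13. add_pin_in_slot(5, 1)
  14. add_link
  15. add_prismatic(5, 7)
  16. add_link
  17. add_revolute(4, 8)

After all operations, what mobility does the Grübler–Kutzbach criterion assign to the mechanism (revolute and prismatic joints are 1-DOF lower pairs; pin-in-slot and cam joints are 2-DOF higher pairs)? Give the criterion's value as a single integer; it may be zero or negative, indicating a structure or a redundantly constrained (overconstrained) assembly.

M = 10

ground; <1,0,0>
#1 <2,0,0>
P:0↔1 J1 <2,1,0>
#2 <3,1,0>
#3 <4,1,0>
#4 <5,1,0>
P:4↔3 J1 <5,2,0>
#5 <6,2,0>
C:1↔3 J2 <6,2,1>
PS:5↔0 J2 <6,2,2>
R:2↔0 J1 <6,3,2>
#6 <7,3,2>
PS:5↔6 J2 <7,3,3>
PS:5↔1 J2 <7,3,4>
#7 <8,3,4>
P:5↔7 J1 <8,4,4>
#8 <9,4,4>
R:4↔8 J1 <9,5,4>
3×8 − 2×5 − 1×4 = 10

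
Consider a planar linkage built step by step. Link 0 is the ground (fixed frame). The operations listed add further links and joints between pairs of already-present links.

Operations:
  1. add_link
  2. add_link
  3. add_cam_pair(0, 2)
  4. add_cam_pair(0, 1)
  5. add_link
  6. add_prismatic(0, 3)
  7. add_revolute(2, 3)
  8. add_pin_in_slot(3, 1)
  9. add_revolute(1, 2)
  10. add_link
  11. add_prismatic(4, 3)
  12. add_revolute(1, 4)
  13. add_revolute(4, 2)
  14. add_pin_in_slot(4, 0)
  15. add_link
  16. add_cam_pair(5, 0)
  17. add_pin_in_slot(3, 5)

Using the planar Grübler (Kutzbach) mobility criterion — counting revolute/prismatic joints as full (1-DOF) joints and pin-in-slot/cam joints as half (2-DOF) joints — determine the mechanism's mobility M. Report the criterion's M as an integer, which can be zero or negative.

M = -3

L=1 J1=0 J2=0
add link → L=2 J1=0 J2=0
add link → L=3 J1=0 J2=0
C@0,2 dof=2 J2 → L=3 J1=0 J2=1
C@0,1 dof=2 J2 → L=3 J1=0 J2=2
add link → L=4 J1=0 J2=2
P@0,3 dof=1 J1 → L=4 J1=1 J2=2
R@2,3 dof=1 J1 → L=4 J1=2 J2=2
PS@3,1 dof=2 J2 → L=4 J1=2 J2=3
R@1,2 dof=1 J1 → L=4 J1=3 J2=3
add link → L=5 J1=3 J2=3
P@4,3 dof=1 J1 → L=5 J1=4 J2=3
R@1,4 dof=1 J1 → L=5 J1=5 J2=3
R@4,2 dof=1 J1 → L=5 J1=6 J2=3
PS@4,0 dof=2 J2 → L=5 J1=6 J2=4
add link → L=6 J1=6 J2=4
C@5,0 dof=2 J2 → L=6 J1=6 J2=5
PS@3,5 dof=2 J2 → L=6 J1=6 J2=6
M=3(L−1)−2J1−J2=3·5−2·6−6=-3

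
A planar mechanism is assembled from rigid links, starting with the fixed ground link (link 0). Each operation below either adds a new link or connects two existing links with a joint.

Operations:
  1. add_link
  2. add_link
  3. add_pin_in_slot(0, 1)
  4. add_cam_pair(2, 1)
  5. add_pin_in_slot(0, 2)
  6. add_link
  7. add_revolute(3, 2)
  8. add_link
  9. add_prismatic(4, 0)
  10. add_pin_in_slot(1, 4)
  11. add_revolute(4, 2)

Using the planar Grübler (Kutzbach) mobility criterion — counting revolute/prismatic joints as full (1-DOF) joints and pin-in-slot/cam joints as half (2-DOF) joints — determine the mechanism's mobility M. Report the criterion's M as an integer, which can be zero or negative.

ground; <1,0,0>
#1 <2,0,0>
#2 <3,0,0>
PS:0↔1 J2 <3,0,1>
C:2↔1 J2 <3,0,2>
PS:0↔2 J2 <3,0,3>
#3 <4,0,3>
R:3↔2 J1 <4,1,3>
#4 <5,1,3>
P:4↔0 J1 <5,2,3>
PS:1↔4 J2 <5,2,4>
R:4↔2 J1 <5,3,4>
3×4 − 2×3 − 1×4 = 2

M = 2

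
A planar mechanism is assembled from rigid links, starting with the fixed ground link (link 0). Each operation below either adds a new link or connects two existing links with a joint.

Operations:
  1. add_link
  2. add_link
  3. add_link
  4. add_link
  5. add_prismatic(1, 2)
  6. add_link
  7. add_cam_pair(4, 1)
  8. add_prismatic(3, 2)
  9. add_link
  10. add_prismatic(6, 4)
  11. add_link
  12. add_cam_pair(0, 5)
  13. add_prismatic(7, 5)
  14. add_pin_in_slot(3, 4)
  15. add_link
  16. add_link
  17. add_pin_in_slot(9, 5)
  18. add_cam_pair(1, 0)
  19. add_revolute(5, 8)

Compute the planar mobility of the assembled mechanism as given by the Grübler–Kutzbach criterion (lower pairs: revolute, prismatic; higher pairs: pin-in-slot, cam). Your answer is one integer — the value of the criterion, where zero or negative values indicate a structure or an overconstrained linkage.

M = 12

(L,J1,J2)=(1,0,0); link0 fixed
link1: (2,0,0)
link2: (3,0,0)
link3: (4,0,0)
link4: (5,0,0)
P 1-2 [J1]: (5,1,0)
link5: (6,1,0)
C 4-1 [J2]: (6,1,1)
P 3-2 [J1]: (6,2,1)
link6: (7,2,1)
P 6-4 [J1]: (7,3,1)
link7: (8,3,1)
C 0-5 [J2]: (8,3,2)
P 7-5 [J1]: (8,4,2)
PS 3-4 [J2]: (8,4,3)
link8: (9,4,3)
link9: (10,4,3)
PS 9-5 [J2]: (10,4,4)
C 1-0 [J2]: (10,4,5)
R 5-8 [J1]: (10,5,5)
Grübler: 3·9 − 2·5 − 5 = 12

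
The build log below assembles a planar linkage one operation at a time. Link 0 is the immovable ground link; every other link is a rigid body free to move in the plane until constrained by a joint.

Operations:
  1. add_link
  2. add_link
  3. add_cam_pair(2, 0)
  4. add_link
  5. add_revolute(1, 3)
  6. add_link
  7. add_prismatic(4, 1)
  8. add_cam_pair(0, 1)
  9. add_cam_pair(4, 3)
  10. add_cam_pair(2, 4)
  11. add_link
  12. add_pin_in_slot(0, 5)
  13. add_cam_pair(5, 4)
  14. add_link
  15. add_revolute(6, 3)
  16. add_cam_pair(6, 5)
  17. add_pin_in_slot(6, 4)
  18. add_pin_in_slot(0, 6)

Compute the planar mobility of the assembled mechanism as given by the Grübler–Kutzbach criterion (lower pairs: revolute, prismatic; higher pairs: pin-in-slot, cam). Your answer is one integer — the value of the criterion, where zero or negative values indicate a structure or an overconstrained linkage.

link 0 = ground. State L|J1|J2 = 1|0|0
+link1  2|0|0
+link2  3|0|0
C(2,0) f=2→J2  3|0|1
+link3  4|0|1
R(1,3) f=1→J1  4|1|1
+link4  5|1|1
P(4,1) f=1→J1  5|2|1
C(0,1) f=2→J2  5|2|2
C(4,3) f=2→J2  5|2|3
C(2,4) f=2→J2  5|2|4
+link5  6|2|4
PS(0,5) f=2→J2  6|2|5
C(5,4) f=2→J2  6|2|6
+link6  7|2|6
R(6,3) f=1→J1  7|3|6
C(6,5) f=2→J2  7|3|7
PS(6,4) f=2→J2  7|3|8
PS(0,6) f=2→J2  7|3|9
M = 3(7−1)−2·3−9 = 18−6−9 = 3

M = 3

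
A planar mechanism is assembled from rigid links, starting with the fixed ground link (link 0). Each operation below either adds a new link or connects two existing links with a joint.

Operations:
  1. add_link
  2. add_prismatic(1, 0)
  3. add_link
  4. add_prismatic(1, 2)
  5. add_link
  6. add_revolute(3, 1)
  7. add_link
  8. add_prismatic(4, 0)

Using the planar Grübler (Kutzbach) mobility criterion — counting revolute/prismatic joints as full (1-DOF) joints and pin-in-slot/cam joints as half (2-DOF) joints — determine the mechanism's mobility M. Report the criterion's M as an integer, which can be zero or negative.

M = 4

(L,J1,J2)=(1,0,0); link0 fixed
link1: (2,0,0)
P 1-0 [J1]: (2,1,0)
link2: (3,1,0)
P 1-2 [J1]: (3,2,0)
link3: (4,2,0)
R 3-1 [J1]: (4,3,0)
link4: (5,3,0)
P 4-0 [J1]: (5,4,0)
Grübler: 3·4 − 2·4 − 0 = 4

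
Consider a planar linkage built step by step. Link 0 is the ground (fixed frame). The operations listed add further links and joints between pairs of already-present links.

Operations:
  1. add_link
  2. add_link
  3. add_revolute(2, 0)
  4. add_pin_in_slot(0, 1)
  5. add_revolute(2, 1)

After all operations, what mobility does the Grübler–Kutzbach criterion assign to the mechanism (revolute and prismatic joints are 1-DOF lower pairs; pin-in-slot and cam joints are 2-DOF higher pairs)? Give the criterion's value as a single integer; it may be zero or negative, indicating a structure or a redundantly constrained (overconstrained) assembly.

M = 1

(L,J1,J2)=(1,0,0); link0 fixed
link1: (2,0,0)
link2: (3,0,0)
R 2-0 [J1]: (3,1,0)
PS 0-1 [J2]: (3,1,1)
R 2-1 [J1]: (3,2,1)
Grübler: 3·2 − 2·2 − 1 = 1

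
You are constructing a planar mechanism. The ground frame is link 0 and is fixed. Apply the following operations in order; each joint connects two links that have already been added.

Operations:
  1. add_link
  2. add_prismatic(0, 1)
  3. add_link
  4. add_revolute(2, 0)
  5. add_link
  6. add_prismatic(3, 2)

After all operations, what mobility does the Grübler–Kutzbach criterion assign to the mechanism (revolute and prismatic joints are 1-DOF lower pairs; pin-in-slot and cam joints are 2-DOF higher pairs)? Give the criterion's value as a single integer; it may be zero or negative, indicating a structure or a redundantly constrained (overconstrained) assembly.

L=1 J1=0 J2=0
add link → L=2 J1=0 J2=0
P@0,1 dof=1 J1 → L=2 J1=1 J2=0
add link → L=3 J1=1 J2=0
R@2,0 dof=1 J1 → L=3 J1=2 J2=0
add link → L=4 J1=2 J2=0
P@3,2 dof=1 J1 → L=4 J1=3 J2=0
M=3(L−1)−2J1−J2=3·3−2·3−0=3

M = 3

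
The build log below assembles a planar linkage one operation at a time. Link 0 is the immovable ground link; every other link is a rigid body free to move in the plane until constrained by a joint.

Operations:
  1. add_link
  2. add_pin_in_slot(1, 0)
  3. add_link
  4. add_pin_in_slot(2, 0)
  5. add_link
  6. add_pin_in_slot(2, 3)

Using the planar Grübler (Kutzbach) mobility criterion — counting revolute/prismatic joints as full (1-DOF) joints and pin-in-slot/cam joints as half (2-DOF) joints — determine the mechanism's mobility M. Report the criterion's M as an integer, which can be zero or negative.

M = 6

[1;0;0] (link 0 is ground)
L+ [2;0;0]
PS(1,0)∈J2 [2;0;1]
L+ [3;0;1]
PS(2,0)∈J2 [3;0;2]
L+ [4;0;2]
PS(2,3)∈J2 [4;0;3]
mobility = 9 − 0 − 3 = 6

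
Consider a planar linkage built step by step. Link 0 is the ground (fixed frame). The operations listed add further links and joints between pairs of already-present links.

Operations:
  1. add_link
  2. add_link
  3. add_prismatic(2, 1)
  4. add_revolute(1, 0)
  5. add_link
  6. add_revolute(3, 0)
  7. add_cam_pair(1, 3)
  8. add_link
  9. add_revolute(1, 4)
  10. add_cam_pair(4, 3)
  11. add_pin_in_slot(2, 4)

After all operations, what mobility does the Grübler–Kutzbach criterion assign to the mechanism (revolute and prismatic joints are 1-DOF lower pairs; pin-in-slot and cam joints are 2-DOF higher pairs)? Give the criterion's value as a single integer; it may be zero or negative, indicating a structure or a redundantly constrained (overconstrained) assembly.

M = 1

link 0 = ground. State L|J1|J2 = 1|0|0
+link1  2|0|0
+link2  3|0|0
P(2,1) f=1→J1  3|1|0
R(1,0) f=1→J1  3|2|0
+link3  4|2|0
R(3,0) f=1→J1  4|3|0
C(1,3) f=2→J2  4|3|1
+link4  5|3|1
R(1,4) f=1→J1  5|4|1
C(4,3) f=2→J2  5|4|2
PS(2,4) f=2→J2  5|4|3
M = 3(5−1)−2·4−3 = 12−8−3 = 1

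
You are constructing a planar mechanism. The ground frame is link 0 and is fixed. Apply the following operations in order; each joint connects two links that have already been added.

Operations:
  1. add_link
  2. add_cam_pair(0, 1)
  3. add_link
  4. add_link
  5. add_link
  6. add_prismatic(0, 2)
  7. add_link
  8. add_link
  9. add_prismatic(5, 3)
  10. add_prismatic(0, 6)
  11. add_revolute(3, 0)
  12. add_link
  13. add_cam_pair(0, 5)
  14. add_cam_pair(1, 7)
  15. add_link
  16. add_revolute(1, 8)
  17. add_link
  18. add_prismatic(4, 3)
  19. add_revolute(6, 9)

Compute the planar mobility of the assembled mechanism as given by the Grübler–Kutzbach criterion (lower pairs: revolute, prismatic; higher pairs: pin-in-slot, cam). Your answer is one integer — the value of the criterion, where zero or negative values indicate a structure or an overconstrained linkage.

M = 10

(L,J1,J2)=(1,0,0); link0 fixed
link1: (2,0,0)
C 0-1 [J2]: (2,0,1)
link2: (3,0,1)
link3: (4,0,1)
link4: (5,0,1)
P 0-2 [J1]: (5,1,1)
link5: (6,1,1)
link6: (7,1,1)
P 5-3 [J1]: (7,2,1)
P 0-6 [J1]: (7,3,1)
R 3-0 [J1]: (7,4,1)
link7: (8,4,1)
C 0-5 [J2]: (8,4,2)
C 1-7 [J2]: (8,4,3)
link8: (9,4,3)
R 1-8 [J1]: (9,5,3)
link9: (10,5,3)
P 4-3 [J1]: (10,6,3)
R 6-9 [J1]: (10,7,3)
Grübler: 3·9 − 2·7 − 3 = 10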